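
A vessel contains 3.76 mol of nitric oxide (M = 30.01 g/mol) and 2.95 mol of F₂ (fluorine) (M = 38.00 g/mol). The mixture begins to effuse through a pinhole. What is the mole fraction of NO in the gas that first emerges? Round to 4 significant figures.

Rate_i ∝ x_i/√M_i (Graham's law weighted by mole fraction), so the effusate composition follows n_i/√M_i.
Mole fraction of NO in the effusate = (n_NO/√M_NO) / (n_NO/√M_NO + n_F₂/√M_F₂)
= (3.76/√30.01) / (3.76/√30.01 + 2.95/√38.00) = 0.6864/(0.6864 + 0.4786) = 0.5892.

0.5892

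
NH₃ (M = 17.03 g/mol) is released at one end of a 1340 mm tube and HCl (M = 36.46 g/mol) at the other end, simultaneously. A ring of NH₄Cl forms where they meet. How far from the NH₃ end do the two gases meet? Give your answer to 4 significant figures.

Graham's law gives d_NH₃/d_HCl = rate_NH₃/rate_HCl = √(M_HCl/M_NH₃) = √(36.46/17.03) = 1.463.
With d_NH₃ + d_HCl = 1340 mm, d_HCl = 1340/(1 + 1.463) = 544.0 mm.
d_NH₃ = 1340 − 544.0 = 796.0 mm.

796.0 mm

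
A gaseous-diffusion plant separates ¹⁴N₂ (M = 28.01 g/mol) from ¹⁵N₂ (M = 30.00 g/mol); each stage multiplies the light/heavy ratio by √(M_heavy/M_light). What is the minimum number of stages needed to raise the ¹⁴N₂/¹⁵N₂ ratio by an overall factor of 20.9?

89

With α = √(30.00/28.01) per stage, ln α = ½ ln(1.07105) = 0.03432.
Need α^N ≥ 20.9 ⇒ N ≥ ln(20.9) / ln α = 3.040 / 0.03432 = 88.58.
So at least 89 stages are needed.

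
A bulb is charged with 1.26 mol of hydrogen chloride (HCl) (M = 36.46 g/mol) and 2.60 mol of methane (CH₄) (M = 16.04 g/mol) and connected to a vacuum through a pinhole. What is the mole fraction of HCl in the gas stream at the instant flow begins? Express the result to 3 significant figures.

0.243

Rate_i ∝ x_i/√M_i (Graham's law weighted by mole fraction), so the effusate composition follows n_i/√M_i.
x_HCl(eff) = (n_HCl/√M_HCl) / (n_HCl/√M_HCl + n_CH₄/√M_CH₄)
= (1.26/√36.46) / (1.26/√36.46 + 2.60/√16.04) = 0.2087/(0.2087 + 0.6492) = 0.243.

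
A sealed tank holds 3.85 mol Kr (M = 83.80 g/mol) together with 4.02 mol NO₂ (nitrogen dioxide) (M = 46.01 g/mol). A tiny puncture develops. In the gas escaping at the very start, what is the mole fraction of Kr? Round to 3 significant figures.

0.415

Effusion rate of each component ∝ n_i/√M_i (partial pressure × 1/√M).
x_Kr(eff) = (n_Kr/√M_Kr) / (n_Kr/√M_Kr + n_NO₂/√M_NO₂)
= (3.85/√83.80) / (3.85/√83.80 + 4.02/√46.01) = 0.4206/(0.4206 + 0.5927) = 0.415.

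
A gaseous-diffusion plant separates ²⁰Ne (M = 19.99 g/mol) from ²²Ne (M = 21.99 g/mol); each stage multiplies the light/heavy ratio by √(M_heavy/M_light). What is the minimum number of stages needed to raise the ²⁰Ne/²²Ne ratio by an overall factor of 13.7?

55

Per stage α = (21.99/19.99)^(1/2) = 1.10005^0.5, giving ln α = 0.04768.
Need α^N ≥ 13.7 ⇒ N ≥ ln(13.7) / ln α = 2.617 / 0.04768 = 54.90.
Rounding up, N = 55 stages.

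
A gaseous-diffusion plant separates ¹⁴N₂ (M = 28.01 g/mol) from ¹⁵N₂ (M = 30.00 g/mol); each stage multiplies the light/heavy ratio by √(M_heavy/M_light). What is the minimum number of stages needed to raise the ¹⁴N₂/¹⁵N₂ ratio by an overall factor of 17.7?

84

Per stage α = (30.00/28.01)^(1/2) = 1.07105^0.5, giving ln α = 0.03432.
Need α^N ≥ 17.7 ⇒ N ≥ ln(17.7) / ln α = 2.874 / 0.03432 = 83.73.
So at least 84 stages are needed.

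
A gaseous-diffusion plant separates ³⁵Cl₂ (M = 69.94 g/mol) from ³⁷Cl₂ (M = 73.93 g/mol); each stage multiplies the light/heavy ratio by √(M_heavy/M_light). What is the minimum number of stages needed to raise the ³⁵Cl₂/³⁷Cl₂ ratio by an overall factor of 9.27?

81

Single-stage factor α = √(73.93/69.94), so ln α = ½ ln(1.05705) = 0.02774.
Need α^N ≥ 9.27 ⇒ N ≥ ln(9.27) / ln α = 2.227 / 0.02774 = 80.27.
So at least 81 stages are needed.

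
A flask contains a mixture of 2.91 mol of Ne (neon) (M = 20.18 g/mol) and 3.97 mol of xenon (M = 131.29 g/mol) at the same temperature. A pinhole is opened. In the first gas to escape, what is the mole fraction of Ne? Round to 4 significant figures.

Each component's effusion rate ∝ (its partial pressure)·(1/√M) ∝ n_i/√M_i.
Mole fraction of Ne in the effusate = (n_Ne/√M_Ne) / (n_Ne/√M_Ne + n_Xe/√M_Xe)
= (2.91/√20.18) / (2.91/√20.18 + 3.97/√131.29) = 0.6478/(0.6478 + 0.3465) = 0.6515.

0.6515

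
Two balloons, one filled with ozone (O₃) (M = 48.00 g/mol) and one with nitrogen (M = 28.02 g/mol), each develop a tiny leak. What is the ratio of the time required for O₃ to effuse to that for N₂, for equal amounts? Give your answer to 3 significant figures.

1.31

By Graham's law, t_O₃/t_N₂ = √(M_O₃/M_N₂) = √(48.00/28.02) = √1.713 = 1.31.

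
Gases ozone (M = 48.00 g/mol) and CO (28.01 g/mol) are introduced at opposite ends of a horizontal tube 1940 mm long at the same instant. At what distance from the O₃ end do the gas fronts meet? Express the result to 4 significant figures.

840.2 mm

In equal time, each gas travels a distance ∝ its rate ∝ 1/√M, so d_O₃/d_CO = √(M_CO/M_O₃) = √(28.01/48.00) = 0.7639.
With d_O₃ + d_CO = 1940 mm, d_CO = 1940/(1 + 0.7639) = 1100 mm.
d_O₃ = 1940 − 1100 = 840.2 mm.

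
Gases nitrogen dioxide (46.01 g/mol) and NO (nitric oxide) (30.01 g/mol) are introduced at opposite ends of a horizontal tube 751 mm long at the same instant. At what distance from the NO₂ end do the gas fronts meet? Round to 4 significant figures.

Graham's law gives d_NO₂/d_NO = rate_NO₂/rate_NO = √(M_NO/M_NO₂) = √(30.01/46.01) = 0.8076.
With d_NO₂ + d_NO = 751 mm, d_NO = 751/(1 + 0.8076) = 415.5 mm.
d_NO₂ = 751 − 415.5 = 335.5 mm.

335.5 mm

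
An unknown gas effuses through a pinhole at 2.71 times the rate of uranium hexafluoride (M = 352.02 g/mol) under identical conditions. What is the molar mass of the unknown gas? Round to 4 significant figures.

Using Graham's law: rate_X/rate_UF₆ = √(M_UF₆/M_X).
2.71 = √(352.02/M_X)
M_X = 352.02 / 2.71² = 352.02 / 7.344 = 47.93 g/mol

47.93 g/mol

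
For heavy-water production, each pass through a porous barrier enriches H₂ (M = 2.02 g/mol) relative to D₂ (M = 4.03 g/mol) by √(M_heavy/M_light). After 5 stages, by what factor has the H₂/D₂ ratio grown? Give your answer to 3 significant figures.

Overall factor = α^5 with α = √(4.03/2.02), i.e. (4.03/2.02)^(5/2).
= 1.99505^(5/2) = 5.62.

5.62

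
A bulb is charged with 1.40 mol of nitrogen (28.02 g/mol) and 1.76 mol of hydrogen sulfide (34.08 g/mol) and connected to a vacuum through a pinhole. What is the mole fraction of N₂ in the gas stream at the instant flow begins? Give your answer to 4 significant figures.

The effusion rate of species i is ∝ p_i/√M_i ∝ n_i/√M_i.
So x_N₂ in the escaping gas = (n_N₂/√M_N₂) / Σ(n_i/√M_i)
= (1.40/√28.02) / (1.40/√28.02 + 1.76/√34.08) = 0.2645/(0.2645 + 0.3015) = 0.4673.

0.4673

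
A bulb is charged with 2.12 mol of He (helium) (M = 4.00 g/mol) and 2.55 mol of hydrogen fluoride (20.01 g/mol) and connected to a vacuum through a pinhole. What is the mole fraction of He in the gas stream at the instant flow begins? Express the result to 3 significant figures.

Effusion rate of each component ∝ n_i/√M_i (partial pressure × 1/√M).
So x_He in the escaping gas = (n_He/√M_He) / Σ(n_i/√M_i)
= (2.12/√4.00) / (2.12/√4.00 + 2.55/√20.01) = 1.060/(1.060 + 0.5701) = 0.650.

0.650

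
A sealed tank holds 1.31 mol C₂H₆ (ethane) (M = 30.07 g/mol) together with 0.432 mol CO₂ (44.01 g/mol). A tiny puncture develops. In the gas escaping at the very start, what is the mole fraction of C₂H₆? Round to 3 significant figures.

The effusion rate of species i is ∝ p_i/√M_i ∝ n_i/√M_i.
Mole fraction of C₂H₆ in the effusate = (n_C₂H₆/√M_C₂H₆) / (n_C₂H₆/√M_C₂H₆ + n_CO₂/√M_CO₂)
= (1.31/√30.07) / (1.31/√30.07 + 0.432/√44.01) = 0.2389/(0.2389 + 0.06512) = 0.786.

0.786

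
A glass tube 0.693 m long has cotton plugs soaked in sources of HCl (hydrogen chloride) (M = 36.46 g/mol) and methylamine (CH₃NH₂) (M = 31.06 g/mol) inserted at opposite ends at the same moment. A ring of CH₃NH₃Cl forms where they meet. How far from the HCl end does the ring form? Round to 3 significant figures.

The fronts meet when d_HCl + d_CH₃NH₂ = L with d_HCl/d_CH₃NH₂ = √(M_CH₃NH₂/M_HCl) (Graham's law). Here √(M_CH₃NH₂/M_HCl) = √(31.06/36.46) = 0.9230.
With d_HCl + d_CH₃NH₂ = 0.693 m, d_CH₃NH₂ = 0.693/(1 + 0.9230) = 0.3604 m.
d_HCl = 0.693 − 0.3604 = 0.333 m.

0.333 m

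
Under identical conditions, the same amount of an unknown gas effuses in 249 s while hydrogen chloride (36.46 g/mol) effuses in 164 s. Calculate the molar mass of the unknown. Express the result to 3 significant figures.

84.0 g/mol

Graham's law gives t_X/t_HCl = √(M_X/M_HCl).
249/164 = 1.518 = √(M_X/36.46)
M_X = 36.46 × 1.518² = 36.46 × 2.305 = 84.0 g/mol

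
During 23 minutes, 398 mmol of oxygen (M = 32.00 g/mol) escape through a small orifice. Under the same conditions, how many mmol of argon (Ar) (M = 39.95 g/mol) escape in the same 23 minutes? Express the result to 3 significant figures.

356 mmol

Using Graham's law: rate_Ar/rate_O₂ = √(M_O₂/M_Ar) = √(32.00/39.95) = √0.8010 = 0.8950.
So the amount for Ar is 398 × 0.8950 = 356 mmol.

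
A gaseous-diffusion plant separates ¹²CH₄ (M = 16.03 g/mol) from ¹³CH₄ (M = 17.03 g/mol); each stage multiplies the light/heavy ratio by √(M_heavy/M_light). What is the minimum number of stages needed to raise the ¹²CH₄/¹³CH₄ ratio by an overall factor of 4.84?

Single-stage factor α = √(17.03/16.03), so ln α = ½ ln(1.06238) = 0.03026.
Need α^N ≥ 4.84 ⇒ N ≥ ln(4.84) / ln α = 1.577 / 0.03026 = 52.12.
So at least 53 stages are needed.

53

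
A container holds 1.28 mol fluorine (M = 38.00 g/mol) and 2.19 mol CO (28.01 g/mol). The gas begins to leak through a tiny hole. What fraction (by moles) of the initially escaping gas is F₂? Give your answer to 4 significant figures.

0.3341

Rate_i ∝ x_i/√M_i (Graham's law weighted by mole fraction), so the effusate composition follows n_i/√M_i.
So x_F₂ in the escaping gas = (n_F₂/√M_F₂) / Σ(n_i/√M_i)
= (1.28/√38.00) / (1.28/√38.00 + 2.19/√28.01) = 0.2076/(0.2076 + 0.4138) = 0.3341.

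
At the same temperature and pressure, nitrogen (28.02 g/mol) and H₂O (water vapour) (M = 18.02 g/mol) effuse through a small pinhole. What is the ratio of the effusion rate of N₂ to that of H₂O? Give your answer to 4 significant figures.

0.8019

Using Graham's law: rate_N₂/rate_H₂O = √(M_H₂O/M_N₂) = √(18.02/28.02) = √0.6431 = 0.8019.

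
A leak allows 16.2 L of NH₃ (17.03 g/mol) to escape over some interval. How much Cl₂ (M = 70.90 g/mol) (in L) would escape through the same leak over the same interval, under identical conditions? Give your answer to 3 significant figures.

7.94 L

From Graham's law, rate_Cl₂/rate_NH₃ = √(M_NH₃/M_Cl₂) = √(17.03/70.90) = √0.2402 = 0.4901.
So the volume for Cl₂ is 16.2 × 0.4901 = 7.94 L.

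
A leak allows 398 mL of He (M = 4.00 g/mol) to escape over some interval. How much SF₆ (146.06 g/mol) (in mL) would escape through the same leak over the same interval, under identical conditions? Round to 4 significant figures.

65.86 mL

From Graham's law, rate_SF₆/rate_He = √(M_He/M_SF₆) = √(4.00/146.06) = √0.02739 = 0.1655.
So the volume for SF₆ is 398 × 0.1655 = 65.86 mL.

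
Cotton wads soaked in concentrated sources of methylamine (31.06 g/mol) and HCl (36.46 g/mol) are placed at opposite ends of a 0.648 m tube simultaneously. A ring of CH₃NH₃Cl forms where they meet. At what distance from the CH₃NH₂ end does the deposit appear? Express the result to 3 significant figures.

Distances travelled in equal time are proportional to diffusion rates, so d_CH₃NH₂/d_HCl = √(M_HCl/M_CH₃NH₂) = √(36.46/31.06) = 1.083.
With d_CH₃NH₂ + d_HCl = 0.648 m, d_HCl = 0.648/(1 + 1.083) = 0.3110 m.
d_CH₃NH₂ = 0.648 − 0.3110 = 0.337 m.

0.337 m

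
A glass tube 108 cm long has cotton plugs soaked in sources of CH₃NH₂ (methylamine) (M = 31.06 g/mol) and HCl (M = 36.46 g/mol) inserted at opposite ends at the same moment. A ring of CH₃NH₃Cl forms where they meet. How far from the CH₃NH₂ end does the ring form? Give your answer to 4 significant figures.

In equal time, each gas travels a distance ∝ its rate ∝ 1/√M, so d_CH₃NH₂/d_HCl = √(M_HCl/M_CH₃NH₂) = √(36.46/31.06) = 1.083.
With d_CH₃NH₂ + d_HCl = 108 cm, d_HCl = 108/(1 + 1.083) = 51.84 cm.
d_CH₃NH₂ = 108 − 51.84 = 56.16 cm.

56.16 cm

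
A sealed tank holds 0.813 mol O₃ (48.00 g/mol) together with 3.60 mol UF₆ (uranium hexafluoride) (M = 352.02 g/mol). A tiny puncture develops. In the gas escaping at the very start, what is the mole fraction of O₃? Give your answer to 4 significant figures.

0.3795

Effusion rate of each component ∝ n_i/√M_i (partial pressure × 1/√M).
x_O₃(eff) = (n_O₃/√M_O₃) / (n_O₃/√M_O₃ + n_UF₆/√M_UF₆)
= (0.813/√48.00) / (0.813/√48.00 + 3.60/√352.02) = 0.1173/(0.1173 + 0.1919) = 0.3795.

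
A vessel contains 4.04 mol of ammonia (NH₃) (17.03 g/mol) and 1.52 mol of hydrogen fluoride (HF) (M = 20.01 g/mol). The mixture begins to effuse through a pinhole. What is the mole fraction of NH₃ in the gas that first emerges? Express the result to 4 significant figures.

0.7423

Rate_i ∝ x_i/√M_i (Graham's law weighted by mole fraction), so the effusate composition follows n_i/√M_i.
x_NH₃(eff) = (n_NH₃/√M_NH₃) / (n_NH₃/√M_NH₃ + n_HF/√M_HF)
= (4.04/√17.03) / (4.04/√17.03 + 1.52/√20.01) = 0.9790/(0.9790 + 0.3398) = 0.7423.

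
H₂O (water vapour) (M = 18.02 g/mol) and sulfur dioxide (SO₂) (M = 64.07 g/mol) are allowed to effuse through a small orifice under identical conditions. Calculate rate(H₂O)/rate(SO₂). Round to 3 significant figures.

1.89

By Graham's law, rate_H₂O/rate_SO₂ = √(M_SO₂/M_H₂O) = √(64.07/18.02) = √3.555 = 1.89.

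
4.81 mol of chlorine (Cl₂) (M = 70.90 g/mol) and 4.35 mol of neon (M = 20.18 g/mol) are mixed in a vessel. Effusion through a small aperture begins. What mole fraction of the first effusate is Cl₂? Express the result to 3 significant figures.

0.371

The effusion rate of species i is ∝ p_i/√M_i ∝ n_i/√M_i.
So x_Cl₂ in the escaping gas = (n_Cl₂/√M_Cl₂) / Σ(n_i/√M_i)
= (4.81/√70.90) / (4.81/√70.90 + 4.35/√20.18) = 0.5712/(0.5712 + 0.9683) = 0.371.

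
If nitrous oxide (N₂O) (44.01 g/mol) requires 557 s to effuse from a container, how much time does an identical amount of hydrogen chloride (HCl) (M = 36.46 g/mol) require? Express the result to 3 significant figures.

Since effusion rate ∝ 1/√M, t_HCl/t_N₂O = √(M_HCl/M_N₂O) = √(36.46/44.01) = √0.8284 = 0.9102.
So the time for HCl is 557 × 0.9102 = 507 s.

507 s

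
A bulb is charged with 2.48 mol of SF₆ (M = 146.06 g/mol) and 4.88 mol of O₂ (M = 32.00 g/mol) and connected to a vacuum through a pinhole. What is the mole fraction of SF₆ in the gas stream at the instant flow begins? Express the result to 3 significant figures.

0.192

Rate_i ∝ x_i/√M_i (Graham's law weighted by mole fraction), so the effusate composition follows n_i/√M_i.
So x_SF₆ in the escaping gas = (n_SF₆/√M_SF₆) / Σ(n_i/√M_i)
= (2.48/√146.06) / (2.48/√146.06 + 4.88/√32.00) = 0.2052/(0.2052 + 0.8627) = 0.192.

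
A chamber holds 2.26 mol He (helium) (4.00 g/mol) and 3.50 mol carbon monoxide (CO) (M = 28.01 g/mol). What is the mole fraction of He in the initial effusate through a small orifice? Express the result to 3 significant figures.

The effusion rate of species i is ∝ p_i/√M_i ∝ n_i/√M_i.
x_He(eff) = (n_He/√M_He) / (n_He/√M_He + n_CO/√M_CO)
= (2.26/√4.00) / (2.26/√4.00 + 3.50/√28.01) = 1.130/(1.130 + 0.6613) = 0.631.

0.631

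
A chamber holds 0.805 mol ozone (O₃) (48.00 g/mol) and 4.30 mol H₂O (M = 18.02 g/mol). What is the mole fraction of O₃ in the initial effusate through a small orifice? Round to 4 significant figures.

0.1029

Effusion rate of each component ∝ n_i/√M_i (partial pressure × 1/√M).
x_O₃(eff) = (n_O₃/√M_O₃) / (n_O₃/√M_O₃ + n_H₂O/√M_H₂O)
= (0.805/√48.00) / (0.805/√48.00 + 4.30/√18.02) = 0.1162/(0.1162 + 1.013) = 0.1029.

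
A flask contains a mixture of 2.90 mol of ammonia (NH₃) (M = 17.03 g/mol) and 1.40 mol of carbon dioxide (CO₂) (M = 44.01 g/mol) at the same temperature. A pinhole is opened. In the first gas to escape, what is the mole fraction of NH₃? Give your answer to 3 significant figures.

The effusion rate of species i is ∝ p_i/√M_i ∝ n_i/√M_i.
So x_NH₃ in the escaping gas = (n_NH₃/√M_NH₃) / Σ(n_i/√M_i)
= (2.90/√17.03) / (2.90/√17.03 + 1.40/√44.01) = 0.7027/(0.7027 + 0.2110) = 0.769.

0.769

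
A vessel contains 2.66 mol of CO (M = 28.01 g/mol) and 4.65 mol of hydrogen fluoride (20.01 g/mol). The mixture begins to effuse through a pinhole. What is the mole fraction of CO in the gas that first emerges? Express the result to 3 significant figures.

Effusion rate of each component ∝ n_i/√M_i (partial pressure × 1/√M).
Mole fraction of CO in the effusate = (n_CO/√M_CO) / (n_CO/√M_CO + n_HF/√M_HF)
= (2.66/√28.01) / (2.66/√28.01 + 4.65/√20.01) = 0.5026/(0.5026 + 1.040) = 0.326.

0.326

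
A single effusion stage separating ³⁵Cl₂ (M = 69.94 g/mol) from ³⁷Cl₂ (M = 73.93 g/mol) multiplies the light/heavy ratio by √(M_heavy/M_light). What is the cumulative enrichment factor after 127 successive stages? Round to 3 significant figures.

The single-stage factor is √(M_heavy/M_light), so 127 stages give [√(73.93/69.94)]^127 = (73.93/69.94)^(127/2).
= 1.05705^(127/2) = 33.9.

33.9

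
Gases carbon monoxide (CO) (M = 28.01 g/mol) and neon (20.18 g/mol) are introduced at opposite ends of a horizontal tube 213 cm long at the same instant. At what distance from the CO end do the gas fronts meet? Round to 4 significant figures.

97.79 cm

The fronts meet when d_CO + d_Ne = L with d_CO/d_Ne = √(M_Ne/M_CO) (Graham's law). Here √(M_Ne/M_CO) = √(20.18/28.01) = 0.8488.
With d_CO + d_Ne = 213 cm, d_Ne = 213/(1 + 0.8488) = 115.2 cm.
d_CO = 213 − 115.2 = 97.79 cm.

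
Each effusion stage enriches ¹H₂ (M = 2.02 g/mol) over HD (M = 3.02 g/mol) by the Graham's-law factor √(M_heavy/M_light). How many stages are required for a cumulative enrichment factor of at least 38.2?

Per stage α = (3.02/2.02)^(1/2) = 1.49505^0.5, giving ln α = 0.2011.
Need α^N ≥ 38.2 ⇒ N ≥ ln(38.2) / ln α = 3.643 / 0.2011 = 18.12.
Rounding up, N = 19 stages.

19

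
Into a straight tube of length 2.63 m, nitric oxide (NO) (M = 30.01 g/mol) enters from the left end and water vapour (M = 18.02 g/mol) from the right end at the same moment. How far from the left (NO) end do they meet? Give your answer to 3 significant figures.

1.15 m

The fronts meet when d_NO + d_H₂O = L with d_NO/d_H₂O = √(M_H₂O/M_NO) (Graham's law). Here √(M_H₂O/M_NO) = √(18.02/30.01) = 0.7749.
With d_NO + d_H₂O = 2.63 m, d_H₂O = 2.63/(1 + 0.7749) = 1.482 m.
d_NO = 2.63 − 1.482 = 1.15 m.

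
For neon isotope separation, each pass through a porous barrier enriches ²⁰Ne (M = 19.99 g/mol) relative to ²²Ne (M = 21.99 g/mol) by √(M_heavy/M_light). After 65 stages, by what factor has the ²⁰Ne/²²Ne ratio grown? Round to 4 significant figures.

22.18

After 65 stages the ratio has grown by (√(21.99/19.99))^65 = (21.99/19.99)^(65/2).
= 1.10005^(65/2) = 22.18.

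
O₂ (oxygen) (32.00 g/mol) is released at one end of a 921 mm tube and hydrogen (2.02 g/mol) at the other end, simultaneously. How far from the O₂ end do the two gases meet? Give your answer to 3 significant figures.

185 mm

In equal time, each gas travels a distance ∝ its rate ∝ 1/√M, so d_O₂/d_H₂ = √(M_H₂/M_O₂) = √(2.02/32.00) = 0.2512.
With d_O₂ + d_H₂ = 921 mm, d_H₂ = 921/(1 + 0.2512) = 736.1 mm.
d_O₂ = 921 − 736.1 = 185 mm.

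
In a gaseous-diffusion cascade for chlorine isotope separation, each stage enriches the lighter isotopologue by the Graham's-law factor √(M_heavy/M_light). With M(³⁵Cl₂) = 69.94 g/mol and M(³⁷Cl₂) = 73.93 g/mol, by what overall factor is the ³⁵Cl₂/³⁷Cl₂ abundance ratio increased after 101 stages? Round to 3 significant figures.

16.5

The single-stage factor is √(M_heavy/M_light), so 101 stages give [√(73.93/69.94)]^101 = (73.93/69.94)^(101/2).
= 1.05705^(101/2) = 16.5.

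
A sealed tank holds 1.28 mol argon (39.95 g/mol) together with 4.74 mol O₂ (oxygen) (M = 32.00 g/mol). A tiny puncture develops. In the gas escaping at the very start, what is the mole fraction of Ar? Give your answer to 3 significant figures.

0.195

Rate_i ∝ x_i/√M_i (Graham's law weighted by mole fraction), so the effusate composition follows n_i/√M_i.
So x_Ar in the escaping gas = (n_Ar/√M_Ar) / Σ(n_i/√M_i)
= (1.28/√39.95) / (1.28/√39.95 + 4.74/√32.00) = 0.2025/(0.2025 + 0.8379) = 0.195.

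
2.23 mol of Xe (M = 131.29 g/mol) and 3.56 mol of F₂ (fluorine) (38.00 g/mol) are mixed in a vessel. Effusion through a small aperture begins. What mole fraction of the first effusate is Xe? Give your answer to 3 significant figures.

The effusion rate of species i is ∝ p_i/√M_i ∝ n_i/√M_i.
So x_Xe in the escaping gas = (n_Xe/√M_Xe) / Σ(n_i/√M_i)
= (2.23/√131.29) / (2.23/√131.29 + 3.56/√38.00) = 0.1946/(0.1946 + 0.5775) = 0.252.

0.252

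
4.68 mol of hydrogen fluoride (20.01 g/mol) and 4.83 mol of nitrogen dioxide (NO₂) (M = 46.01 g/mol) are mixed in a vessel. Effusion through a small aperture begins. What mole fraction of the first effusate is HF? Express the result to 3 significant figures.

0.595

The effusion rate of species i is ∝ p_i/√M_i ∝ n_i/√M_i.
x_HF(eff) = (n_HF/√M_HF) / (n_HF/√M_HF + n_NO₂/√M_NO₂)
= (4.68/√20.01) / (4.68/√20.01 + 4.83/√46.01) = 1.046/(1.046 + 0.7121) = 0.595.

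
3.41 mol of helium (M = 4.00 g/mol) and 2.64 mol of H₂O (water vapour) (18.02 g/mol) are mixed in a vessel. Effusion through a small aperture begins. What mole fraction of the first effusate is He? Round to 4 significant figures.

The effusion rate of species i is ∝ p_i/√M_i ∝ n_i/√M_i.
So x_He in the escaping gas = (n_He/√M_He) / Σ(n_i/√M_i)
= (3.41/√4.00) / (3.41/√4.00 + 2.64/√18.02) = 1.705/(1.705 + 0.6219) = 0.7327.

0.7327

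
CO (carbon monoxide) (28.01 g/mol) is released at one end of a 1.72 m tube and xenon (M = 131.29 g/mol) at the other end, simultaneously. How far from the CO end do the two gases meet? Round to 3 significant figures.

1.18 m

Distances travelled in equal time are proportional to diffusion rates, so d_CO/d_Xe = √(M_Xe/M_CO) = √(131.29/28.01) = 2.165.
With d_CO + d_Xe = 1.72 m, d_Xe = 1.72/(1 + 2.165) = 0.5434 m.
d_CO = 1.72 − 0.5434 = 1.18 m.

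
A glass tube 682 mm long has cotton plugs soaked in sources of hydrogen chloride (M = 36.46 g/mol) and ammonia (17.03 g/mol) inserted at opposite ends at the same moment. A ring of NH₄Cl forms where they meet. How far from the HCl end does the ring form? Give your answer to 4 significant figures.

Distances travelled in equal time are proportional to diffusion rates, so d_HCl/d_NH₃ = √(M_NH₃/M_HCl) = √(17.03/36.46) = 0.6834.
With d_HCl + d_NH₃ = 682 mm, d_NH₃ = 682/(1 + 0.6834) = 405.1 mm.
d_HCl = 682 − 405.1 = 276.9 mm.

276.9 mm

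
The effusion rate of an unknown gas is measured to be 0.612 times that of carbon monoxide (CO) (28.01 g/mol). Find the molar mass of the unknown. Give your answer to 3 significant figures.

74.8 g/mol

From Graham's law, rate_X/rate_CO = √(M_CO/M_X).
0.612 = √(28.01/M_X)
M_X = 28.01 / 0.612² = 28.01 / 0.3745 = 74.8 g/mol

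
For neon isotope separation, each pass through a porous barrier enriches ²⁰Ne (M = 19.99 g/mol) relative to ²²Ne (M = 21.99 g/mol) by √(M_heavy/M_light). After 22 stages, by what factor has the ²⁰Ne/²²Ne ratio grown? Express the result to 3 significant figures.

2.85

The single-stage factor is √(M_heavy/M_light), so 22 stages give [√(21.99/19.99)]^22 = (21.99/19.99)^(22/2).
= 1.10005^11 = 2.85.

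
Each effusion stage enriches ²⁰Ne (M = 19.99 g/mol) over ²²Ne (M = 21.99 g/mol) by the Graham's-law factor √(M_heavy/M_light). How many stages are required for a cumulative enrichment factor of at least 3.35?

Per stage α = (21.99/19.99)^(1/2) = 1.10005^0.5, giving ln α = 0.04768.
Need α^N ≥ 3.35 ⇒ N ≥ ln(3.35) / ln α = 1.209 / 0.04768 = 25.36.
So at least 26 stages are needed.

26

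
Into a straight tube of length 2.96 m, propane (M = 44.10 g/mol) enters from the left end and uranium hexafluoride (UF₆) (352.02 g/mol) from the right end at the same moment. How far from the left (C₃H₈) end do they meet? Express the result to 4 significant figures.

In equal time, each gas travels a distance ∝ its rate ∝ 1/√M, so d_C₃H₈/d_UF₆ = √(M_UF₆/M_C₃H₈) = √(352.02/44.10) = 2.825.
With d_C₃H₈ + d_UF₆ = 2.96 m, d_UF₆ = 2.96/(1 + 2.825) = 0.7738 m.
d_C₃H₈ = 2.96 − 0.7738 = 2.186 m.

2.186 m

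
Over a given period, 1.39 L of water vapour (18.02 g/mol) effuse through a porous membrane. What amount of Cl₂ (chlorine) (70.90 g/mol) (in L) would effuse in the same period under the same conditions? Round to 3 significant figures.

By Graham's law, rate_Cl₂/rate_H₂O = √(M_H₂O/M_Cl₂) = √(18.02/70.90) = √0.2542 = 0.5041.
So the volume for Cl₂ is 1.39 × 0.5041 = 0.701 L.

0.701 L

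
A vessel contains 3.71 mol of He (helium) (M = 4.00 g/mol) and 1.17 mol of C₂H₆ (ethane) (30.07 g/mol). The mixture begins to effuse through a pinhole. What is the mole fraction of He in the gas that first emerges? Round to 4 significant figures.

0.8968

The effusion rate of species i is ∝ p_i/√M_i ∝ n_i/√M_i.
So x_He in the escaping gas = (n_He/√M_He) / Σ(n_i/√M_i)
= (3.71/√4.00) / (3.71/√4.00 + 1.17/√30.07) = 1.855/(1.855 + 0.2134) = 0.8968.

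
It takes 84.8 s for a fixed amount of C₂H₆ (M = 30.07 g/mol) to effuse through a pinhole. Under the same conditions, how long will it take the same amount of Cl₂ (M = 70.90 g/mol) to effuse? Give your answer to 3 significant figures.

Graham's law gives t_Cl₂/t_C₂H₆ = √(M_Cl₂/M_C₂H₆) = √(70.90/30.07) = √2.358 = 1.536.
So the time for Cl₂ is 84.8 × 1.536 = 130 s.

130 s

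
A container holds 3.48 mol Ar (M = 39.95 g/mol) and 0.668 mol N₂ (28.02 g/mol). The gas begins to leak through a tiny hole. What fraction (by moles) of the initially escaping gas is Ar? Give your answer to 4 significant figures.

Rate_i ∝ x_i/√M_i (Graham's law weighted by mole fraction), so the effusate composition follows n_i/√M_i.
x_Ar(eff) = (n_Ar/√M_Ar) / (n_Ar/√M_Ar + n_N₂/√M_N₂)
= (3.48/√39.95) / (3.48/√39.95 + 0.668/√28.02) = 0.5506/(0.5506 + 0.1262) = 0.8135.

0.8135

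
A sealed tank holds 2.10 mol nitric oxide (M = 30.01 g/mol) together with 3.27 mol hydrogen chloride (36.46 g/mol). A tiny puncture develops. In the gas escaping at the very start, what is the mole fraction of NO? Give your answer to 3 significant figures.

The effusion rate of species i is ∝ p_i/√M_i ∝ n_i/√M_i.
So x_NO in the escaping gas = (n_NO/√M_NO) / Σ(n_i/√M_i)
= (2.10/√30.01) / (2.10/√30.01 + 3.27/√36.46) = 0.3833/(0.3833 + 0.5416) = 0.414.

0.414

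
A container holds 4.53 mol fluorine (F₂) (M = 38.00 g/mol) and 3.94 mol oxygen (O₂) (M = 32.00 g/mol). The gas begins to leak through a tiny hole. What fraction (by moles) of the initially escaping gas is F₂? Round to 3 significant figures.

Each component's effusion rate ∝ (its partial pressure)·(1/√M) ∝ n_i/√M_i.
So x_F₂ in the escaping gas = (n_F₂/√M_F₂) / Σ(n_i/√M_i)
= (4.53/√38.00) / (4.53/√38.00 + 3.94/√32.00) = 0.7349/(0.7349 + 0.6965) = 0.513.

0.513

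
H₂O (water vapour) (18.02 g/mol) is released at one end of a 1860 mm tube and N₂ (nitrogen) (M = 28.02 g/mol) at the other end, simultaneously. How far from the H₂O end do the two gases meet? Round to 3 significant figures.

1030 mm

The fronts meet when d_H₂O + d_N₂ = L with d_H₂O/d_N₂ = √(M_N₂/M_H₂O) (Graham's law). Here √(M_N₂/M_H₂O) = √(28.02/18.02) = 1.247.
With d_H₂O + d_N₂ = 1860 mm, d_N₂ = 1860/(1 + 1.247) = 827.8 mm.
d_H₂O = 1860 − 827.8 = 1030 mm.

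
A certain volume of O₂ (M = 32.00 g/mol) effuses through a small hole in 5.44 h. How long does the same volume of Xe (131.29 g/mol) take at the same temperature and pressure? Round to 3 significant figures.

By Graham's law, t_Xe/t_O₂ = √(M_Xe/M_O₂) = √(131.29/32.00) = √4.103 = 2.026.
So the time for Xe is 5.44 × 2.026 = 11.0 h.

11.0 h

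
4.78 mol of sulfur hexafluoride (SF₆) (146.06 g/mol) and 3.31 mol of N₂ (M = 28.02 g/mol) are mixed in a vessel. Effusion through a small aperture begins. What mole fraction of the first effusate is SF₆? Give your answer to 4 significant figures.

Each component's effusion rate ∝ (its partial pressure)·(1/√M) ∝ n_i/√M_i.
So x_SF₆ in the escaping gas = (n_SF₆/√M_SF₆) / Σ(n_i/√M_i)
= (4.78/√146.06) / (4.78/√146.06 + 3.31/√28.02) = 0.3955/(0.3955 + 0.6253) = 0.3874.

0.3874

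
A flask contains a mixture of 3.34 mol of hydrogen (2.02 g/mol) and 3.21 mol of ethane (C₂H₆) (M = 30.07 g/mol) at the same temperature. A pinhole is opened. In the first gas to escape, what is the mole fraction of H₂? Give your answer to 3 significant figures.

0.801

Each component's effusion rate ∝ (its partial pressure)·(1/√M) ∝ n_i/√M_i.
So x_H₂ in the escaping gas = (n_H₂/√M_H₂) / Σ(n_i/√M_i)
= (3.34/√2.02) / (3.34/√2.02 + 3.21/√30.07) = 2.350/(2.350 + 0.5854) = 0.801.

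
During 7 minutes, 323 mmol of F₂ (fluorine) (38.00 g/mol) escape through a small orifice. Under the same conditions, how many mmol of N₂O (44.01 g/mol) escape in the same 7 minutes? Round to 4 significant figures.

From Graham's law, rate_N₂O/rate_F₂ = √(M_F₂/M_N₂O) = √(38.00/44.01) = √0.8634 = 0.9292.
So the amount for N₂O is 323 × 0.9292 = 300.1 mmol.

300.1 mmol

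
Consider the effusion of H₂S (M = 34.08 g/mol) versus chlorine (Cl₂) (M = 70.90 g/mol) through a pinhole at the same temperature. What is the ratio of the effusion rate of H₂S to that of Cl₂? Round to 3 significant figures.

Since effusion rate ∝ 1/√M, rate_H₂S/rate_Cl₂ = √(M_Cl₂/M_H₂S) = √(70.90/34.08) = √2.080 = 1.44.

1.44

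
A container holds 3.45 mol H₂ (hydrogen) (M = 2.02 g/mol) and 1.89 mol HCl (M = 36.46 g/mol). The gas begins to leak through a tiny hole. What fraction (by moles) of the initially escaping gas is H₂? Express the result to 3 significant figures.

Rate_i ∝ x_i/√M_i (Graham's law weighted by mole fraction), so the effusate composition follows n_i/√M_i.
x_H₂(eff) = (n_H₂/√M_H₂) / (n_H₂/√M_H₂ + n_HCl/√M_HCl)
= (3.45/√2.02) / (3.45/√2.02 + 1.89/√36.46) = 2.427/(2.427 + 0.3130) = 0.886.

0.886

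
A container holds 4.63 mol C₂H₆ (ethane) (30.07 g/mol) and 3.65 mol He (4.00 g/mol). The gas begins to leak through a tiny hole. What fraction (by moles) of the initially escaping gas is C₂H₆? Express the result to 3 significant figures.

0.316

The effusion rate of species i is ∝ p_i/√M_i ∝ n_i/√M_i.
x_C₂H₆(eff) = (n_C₂H₆/√M_C₂H₆) / (n_C₂H₆/√M_C₂H₆ + n_He/√M_He)
= (4.63/√30.07) / (4.63/√30.07 + 3.65/√4.00) = 0.8443/(0.8443 + 1.825) = 0.316.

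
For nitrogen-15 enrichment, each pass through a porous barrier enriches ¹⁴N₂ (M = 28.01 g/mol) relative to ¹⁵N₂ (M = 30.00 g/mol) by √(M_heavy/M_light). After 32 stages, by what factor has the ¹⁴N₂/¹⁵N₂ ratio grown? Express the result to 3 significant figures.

3.00

Each stage multiplies the ratio by α = √(30.00/28.01), so after 32 stages the overall factor is α^32 = (30.00/28.01)^(32/2).
= 1.07105^16 = 3.00.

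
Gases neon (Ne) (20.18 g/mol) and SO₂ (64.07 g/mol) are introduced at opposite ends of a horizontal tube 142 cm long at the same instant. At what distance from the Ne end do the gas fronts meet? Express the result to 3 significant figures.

91.0 cm

The fronts meet when d_Ne + d_SO₂ = L with d_Ne/d_SO₂ = √(M_SO₂/M_Ne) (Graham's law). Here √(M_SO₂/M_Ne) = √(64.07/20.18) = 1.782.
With d_Ne + d_SO₂ = 142 cm, d_SO₂ = 142/(1 + 1.782) = 51.05 cm.
d_Ne = 142 − 51.05 = 91.0 cm.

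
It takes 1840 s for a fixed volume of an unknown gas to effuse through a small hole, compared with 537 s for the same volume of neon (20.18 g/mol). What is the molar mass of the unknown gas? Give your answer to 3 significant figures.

By Graham's law, t_X/t_Ne = √(M_X/M_Ne).
1840/537 = 3.426 = √(M_X/20.18)
M_X = 20.18 × 3.426² = 20.18 × 11.74 = 237 g/mol

237 g/mol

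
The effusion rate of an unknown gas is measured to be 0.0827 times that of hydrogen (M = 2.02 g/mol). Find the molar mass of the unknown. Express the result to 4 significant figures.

295.4 g/mol

From Graham's law, rate_X/rate_H₂ = √(M_H₂/M_X).
0.0827 = √(2.02/M_X)
M_X = 2.02 / 0.0827² = 2.02 / 0.006839 = 295.4 g/mol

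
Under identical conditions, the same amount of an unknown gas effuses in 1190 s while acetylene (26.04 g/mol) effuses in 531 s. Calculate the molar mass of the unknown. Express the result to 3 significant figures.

131 g/mol

Using Graham's law: t_X/t_C₂H₂ = √(M_X/M_C₂H₂).
1190/531 = 2.241 = √(M_X/26.04)
M_X = 26.04 × 2.241² = 26.04 × 5.022 = 131 g/mol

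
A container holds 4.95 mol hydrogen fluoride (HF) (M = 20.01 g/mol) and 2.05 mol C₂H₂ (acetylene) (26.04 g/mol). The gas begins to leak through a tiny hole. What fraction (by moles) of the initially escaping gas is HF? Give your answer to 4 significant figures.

0.7337

Effusion rate of each component ∝ n_i/√M_i (partial pressure × 1/√M).
So x_HF in the escaping gas = (n_HF/√M_HF) / Σ(n_i/√M_i)
= (4.95/√20.01) / (4.95/√20.01 + 2.05/√26.04) = 1.107/(1.107 + 0.4017) = 0.7337.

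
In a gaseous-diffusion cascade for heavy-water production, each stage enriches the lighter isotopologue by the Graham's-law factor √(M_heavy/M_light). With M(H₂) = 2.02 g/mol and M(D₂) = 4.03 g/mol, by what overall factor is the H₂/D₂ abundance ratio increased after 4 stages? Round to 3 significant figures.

Overall factor = α^4 with α = √(4.03/2.02), i.e. (4.03/2.02)^(4/2).
= 1.99505^2 = 3.98.

3.98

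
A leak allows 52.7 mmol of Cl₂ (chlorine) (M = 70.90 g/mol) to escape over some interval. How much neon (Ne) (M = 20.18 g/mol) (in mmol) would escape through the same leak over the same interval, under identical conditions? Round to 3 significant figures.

Using Graham's law: rate_Ne/rate_Cl₂ = √(M_Cl₂/M_Ne) = √(70.90/20.18) = √3.513 = 1.874.
So the amount for Ne is 52.7 × 1.874 = 98.8 mmol.

98.8 mmol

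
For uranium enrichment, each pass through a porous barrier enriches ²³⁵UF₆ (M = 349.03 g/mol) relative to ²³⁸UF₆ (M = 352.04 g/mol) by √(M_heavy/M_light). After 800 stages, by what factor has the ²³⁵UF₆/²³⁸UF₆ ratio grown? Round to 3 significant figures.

Overall factor = α^800 with α = √(352.04/349.03), i.e. (352.04/349.03)^(800/2).
= 1.00862^400 = 31.0.

31.0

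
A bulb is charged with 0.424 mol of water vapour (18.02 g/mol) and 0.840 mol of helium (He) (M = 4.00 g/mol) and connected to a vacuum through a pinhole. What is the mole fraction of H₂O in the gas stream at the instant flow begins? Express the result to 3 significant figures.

0.192

Effusion rate of each component ∝ n_i/√M_i (partial pressure × 1/√M).
x_H₂O(eff) = (n_H₂O/√M_H₂O) / (n_H₂O/√M_H₂O + n_He/√M_He)
= (0.424/√18.02) / (0.424/√18.02 + 0.840/√4.00) = 0.09988/(0.09988 + 0.4200) = 0.192.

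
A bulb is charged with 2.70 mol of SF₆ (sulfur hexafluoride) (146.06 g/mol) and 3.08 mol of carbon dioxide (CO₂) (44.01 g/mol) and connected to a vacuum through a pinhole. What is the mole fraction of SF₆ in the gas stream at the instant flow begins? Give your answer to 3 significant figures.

Each component's effusion rate ∝ (its partial pressure)·(1/√M) ∝ n_i/√M_i.
Mole fraction of SF₆ in the effusate = (n_SF₆/√M_SF₆) / (n_SF₆/√M_SF₆ + n_CO₂/√M_CO₂)
= (2.70/√146.06) / (2.70/√146.06 + 3.08/√44.01) = 0.2234/(0.2234 + 0.4643) = 0.325.

0.325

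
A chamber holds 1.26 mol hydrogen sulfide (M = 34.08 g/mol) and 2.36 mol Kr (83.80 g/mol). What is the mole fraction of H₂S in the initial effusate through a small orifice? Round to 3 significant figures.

0.456

Each component's effusion rate ∝ (its partial pressure)·(1/√M) ∝ n_i/√M_i.
Mole fraction of H₂S in the effusate = (n_H₂S/√M_H₂S) / (n_H₂S/√M_H₂S + n_Kr/√M_Kr)
= (1.26/√34.08) / (1.26/√34.08 + 2.36/√83.80) = 0.2158/(0.2158 + 0.2578) = 0.456.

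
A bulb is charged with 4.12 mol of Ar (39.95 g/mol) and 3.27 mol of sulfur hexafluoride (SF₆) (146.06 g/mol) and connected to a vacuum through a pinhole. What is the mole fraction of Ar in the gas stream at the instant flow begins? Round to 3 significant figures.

Effusion rate of each component ∝ n_i/√M_i (partial pressure × 1/√M).
So x_Ar in the escaping gas = (n_Ar/√M_Ar) / Σ(n_i/√M_i)
= (4.12/√39.95) / (4.12/√39.95 + 3.27/√146.06) = 0.6518/(0.6518 + 0.2706) = 0.707.

0.707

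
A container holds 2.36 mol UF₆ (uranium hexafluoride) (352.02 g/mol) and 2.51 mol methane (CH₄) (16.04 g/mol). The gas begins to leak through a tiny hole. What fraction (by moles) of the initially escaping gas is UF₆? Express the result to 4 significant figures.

The effusion rate of species i is ∝ p_i/√M_i ∝ n_i/√M_i.
So x_UF₆ in the escaping gas = (n_UF₆/√M_UF₆) / Σ(n_i/√M_i)
= (2.36/√352.02) / (2.36/√352.02 + 2.51/√16.04) = 0.1258/(0.1258 + 0.6267) = 0.1672.

0.1672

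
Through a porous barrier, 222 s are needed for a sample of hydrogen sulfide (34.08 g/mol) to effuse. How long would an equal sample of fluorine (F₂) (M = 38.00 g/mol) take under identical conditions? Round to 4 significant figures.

234.4 s

Graham's law gives t_F₂/t_H₂S = √(M_F₂/M_H₂S) = √(38.00/34.08) = √1.115 = 1.056.
So the time for F₂ is 222 × 1.056 = 234.4 s.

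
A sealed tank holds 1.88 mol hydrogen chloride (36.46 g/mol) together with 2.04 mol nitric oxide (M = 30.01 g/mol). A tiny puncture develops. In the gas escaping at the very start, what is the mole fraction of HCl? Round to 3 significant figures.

0.455

Rate_i ∝ x_i/√M_i (Graham's law weighted by mole fraction), so the effusate composition follows n_i/√M_i.
Mole fraction of HCl in the effusate = (n_HCl/√M_HCl) / (n_HCl/√M_HCl + n_NO/√M_NO)
= (1.88/√36.46) / (1.88/√36.46 + 2.04/√30.01) = 0.3114/(0.3114 + 0.3724) = 0.455.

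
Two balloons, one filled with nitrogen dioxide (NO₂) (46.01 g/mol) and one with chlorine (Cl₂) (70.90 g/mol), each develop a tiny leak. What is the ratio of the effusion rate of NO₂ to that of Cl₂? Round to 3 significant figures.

Using Graham's law: rate_NO₂/rate_Cl₂ = √(M_Cl₂/M_NO₂) = √(70.90/46.01) = √1.541 = 1.24.

1.24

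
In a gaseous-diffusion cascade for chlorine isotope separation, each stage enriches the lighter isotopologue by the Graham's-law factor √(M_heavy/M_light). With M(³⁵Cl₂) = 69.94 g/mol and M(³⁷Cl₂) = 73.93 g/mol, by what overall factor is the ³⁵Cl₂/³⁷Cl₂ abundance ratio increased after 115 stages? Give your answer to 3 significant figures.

24.3

Overall factor = α^115 with α = √(73.93/69.94), i.e. (73.93/69.94)^(115/2).
= 1.05705^(115/2) = 24.3.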